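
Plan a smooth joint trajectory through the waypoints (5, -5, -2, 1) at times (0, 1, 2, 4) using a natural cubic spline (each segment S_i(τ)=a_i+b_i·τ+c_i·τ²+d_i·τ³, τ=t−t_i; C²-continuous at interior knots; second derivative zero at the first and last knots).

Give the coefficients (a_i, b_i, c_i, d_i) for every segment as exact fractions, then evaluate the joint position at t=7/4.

  seg 0: a=5 b=-619/46 c=0 d=159/46
  seg 1: a=-5 b=-71/23 c=477/46 d=-197/46
  seg 2: a=-2 b=221/46 c=-57/23 d=19/46
S(7/4) = -421/128

Δ: Δ0=-10, Δ1=3, Δ2=3/2
row 1: diag=4, rhs=78; c'=1/4, d'=39/2
row 2: denom=6−1·1/4=23/4; d'=(-9−1·39/2)/(23/4)=-114/23
back: M2=-114/23
back: M1=39/2−1/4·-114/23=477/23
M: M0=0, M1=477/23, M2=-114/23, M3=0
seg 0: a=5, c=M0/2=0, d=(M1−M0)/(6·1)=159/46, b=Δ0−h0·(2M0+M1)/6=-619/46
seg 1: a=-5, c=M1/2=477/46, d=(M2−M1)/(6·1)=-197/46, b=Δ1−h1·(2M1+M2)/6=-71/23
seg 2: a=-2, c=M2/2=-57/23, d=(M3−M2)/(6·2)=19/46, b=Δ2−h2·(2M2+M3)/6=221/46
t_q=7/4 → seg 1, τ=3/4; S=-5+-71/23·τ+477/46·τ²+-197/46·τ³=-421/128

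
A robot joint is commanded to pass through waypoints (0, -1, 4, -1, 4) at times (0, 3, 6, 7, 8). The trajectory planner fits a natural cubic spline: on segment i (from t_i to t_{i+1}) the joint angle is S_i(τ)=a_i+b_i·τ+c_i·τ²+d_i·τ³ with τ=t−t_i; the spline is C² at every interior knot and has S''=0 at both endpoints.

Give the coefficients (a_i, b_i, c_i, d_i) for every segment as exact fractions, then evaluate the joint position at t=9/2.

  seg 0: a=0 b=-157/84 c=0 d=43/252
  seg 1: a=-1 b=115/42 c=43/28 d=-53/84
  seg 2: a=4 b=-61/12 c=-29/7 d=355/84
  seg 3: a=-1 b=-29/42 c=239/28 d=-239/84
S(9/2) = 993/224

Δ: Δ0=-1/3, Δ1=5/3, Δ2=-5, Δ3=5
row 1: diag=12, rhs=12; c'=1/4, d'=1
row 2: denom=8−3·1/4=29/4; d'=(-40−3·1)/(29/4)=-172/29
row 3: denom=4−1·4/29=112/29; d'=(60−1·-172/29)/(112/29)=239/14
back: M3=239/14
back: M2=-172/29−4/29·239/14=-58/7
back: M1=1−1/4·-58/7=43/14
M: M0=0, M1=43/14, M2=-58/7, M3=239/14, M4=0
seg 0: a=0, c=M0/2=0, d=(M1−M0)/(6·3)=43/252, b=Δ0−h0·(2M0+M1)/6=-157/84
seg 1: a=-1, c=M1/2=43/28, d=(M2−M1)/(6·3)=-53/84, b=Δ1−h1·(2M1+M2)/6=115/42
seg 2: a=4, c=M2/2=-29/7, d=(M3−M2)/(6·1)=355/84, b=Δ2−h2·(2M2+M3)/6=-61/12
seg 3: a=-1, c=M3/2=239/28, d=(M4−M3)/(6·1)=-239/84, b=Δ3−h3·(2M3+M4)/6=-29/42
t_q=9/2 → seg 1, τ=3/2; S=-1+115/42·τ+43/28·τ²+-53/84·τ³=993/224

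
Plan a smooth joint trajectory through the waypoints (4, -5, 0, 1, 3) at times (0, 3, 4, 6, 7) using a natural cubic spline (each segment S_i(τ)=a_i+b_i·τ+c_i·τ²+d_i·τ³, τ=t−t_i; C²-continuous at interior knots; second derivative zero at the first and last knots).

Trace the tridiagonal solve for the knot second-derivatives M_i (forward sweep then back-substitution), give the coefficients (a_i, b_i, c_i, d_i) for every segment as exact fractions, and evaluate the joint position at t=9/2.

  seg 0: a=4 b=-804/125 c=0 d=143/375
  seg 1: a=-5 b=483/125 c=429/125 d=-287/125
  seg 2: a=0 b=96/25 c=-432/125 d=893/1000
  seg 3: a=1 b=183/250 c=951/500 d=-317/500
S(9/2) = 9341/8000

Δ: Δ0=-3, Δ1=5, Δ2=1/2, Δ3=2
row 1: diag=8, rhs=48; c'=1/8, d'=6
row 2: denom=6−1·1/8=47/8; d'=(-27−1·6)/(47/8)=-264/47
row 3: denom=6−2·16/47=250/47; d'=(9−2·-264/47)/(250/47)=951/250
back: M3=951/250
back: M2=-264/47−16/47·951/250=-864/125
back: M1=6−1/8·-864/125=858/125
M: M0=0, M1=858/125, M2=-864/125, M3=951/250, M4=0
seg 0: a=4, c=M0/2=0, d=(M1−M0)/(6·3)=143/375, b=Δ0−h0·(2M0+M1)/6=-804/125
seg 1: a=-5, c=M1/2=429/125, d=(M2−M1)/(6·1)=-287/125, b=Δ1−h1·(2M1+M2)/6=483/125
seg 2: a=0, c=M2/2=-432/125, d=(M3−M2)/(6·2)=893/1000, b=Δ2−h2·(2M2+M3)/6=96/25
seg 3: a=1, c=M3/2=951/500, d=(M4−M3)/(6·1)=-317/500, b=Δ3−h3·(2M3+M4)/6=183/250
t_q=9/2 → seg 2, τ=1/2; S=0+96/25·τ+-432/125·τ²+893/1000·τ³=9341/8000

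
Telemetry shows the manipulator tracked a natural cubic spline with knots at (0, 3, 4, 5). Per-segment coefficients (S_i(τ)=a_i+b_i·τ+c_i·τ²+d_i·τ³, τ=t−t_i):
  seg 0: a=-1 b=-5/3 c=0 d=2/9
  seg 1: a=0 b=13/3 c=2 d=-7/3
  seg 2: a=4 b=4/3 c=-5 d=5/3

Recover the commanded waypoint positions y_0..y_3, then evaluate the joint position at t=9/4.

y_0=-1 y_1=0 y_2=4 y_3=2
S(9/4) = -71/32

y_0 = S_0(0) = a_0 = -1
y_1 = S_1(0) = a_1 = 0
y_2 = S_2(0) = a_2 = 4
y_3 = S_2(1) = 2
t_q=9/4 is in segment 0 (τ=9/4); S_0(τ)=-71/32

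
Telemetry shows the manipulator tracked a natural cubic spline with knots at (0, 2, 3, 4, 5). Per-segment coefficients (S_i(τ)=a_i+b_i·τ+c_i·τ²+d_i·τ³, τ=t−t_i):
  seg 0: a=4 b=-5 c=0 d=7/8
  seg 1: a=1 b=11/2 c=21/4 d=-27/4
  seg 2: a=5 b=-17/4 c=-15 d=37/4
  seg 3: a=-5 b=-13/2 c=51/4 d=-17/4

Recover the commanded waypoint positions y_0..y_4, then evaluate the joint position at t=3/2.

y_0 = S_0(0) = a_0 = 4
y_1 = S_1(0) = a_1 = 1
y_2 = S_2(0) = a_2 = 5
y_3 = S_3(0) = a_3 = -5
y_4 = S_3(1) = -3
t_q=3/2 is in segment 0 (τ=3/2); S_0(τ)=-35/64

y_0=4 y_1=1 y_2=5 y_3=-5 y_4=-3
S(3/2) = -35/64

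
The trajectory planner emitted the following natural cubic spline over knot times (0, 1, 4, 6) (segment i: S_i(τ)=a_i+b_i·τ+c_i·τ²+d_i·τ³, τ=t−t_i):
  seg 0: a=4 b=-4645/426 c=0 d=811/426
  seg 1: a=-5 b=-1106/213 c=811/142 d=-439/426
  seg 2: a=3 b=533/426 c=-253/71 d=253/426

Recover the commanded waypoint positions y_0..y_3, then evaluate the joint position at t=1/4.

y_0 = S_0(0) = a_0 = 4
y_1 = S_1(0) = a_1 = -5
y_2 = S_2(0) = a_2 = 3
y_3 = S_2(2) = -4
t_q=1/4 is in segment 0 (τ=1/4); S_0(τ)=11849/9088

y_0=4 y_1=-5 y_2=3 y_3=-4
S(1/4) = 11849/9088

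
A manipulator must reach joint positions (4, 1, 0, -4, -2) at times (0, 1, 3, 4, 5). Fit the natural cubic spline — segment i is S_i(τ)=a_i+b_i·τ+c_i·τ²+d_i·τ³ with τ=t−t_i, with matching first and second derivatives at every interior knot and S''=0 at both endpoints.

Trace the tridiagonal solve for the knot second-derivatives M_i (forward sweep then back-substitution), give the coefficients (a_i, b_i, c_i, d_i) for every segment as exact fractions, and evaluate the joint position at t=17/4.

  seg 0: a=4 b=-927/244 c=0 d=195/244
  seg 1: a=1 b=-171/122 c=585/244 d=-475/488
  seg 2: a=0 b=-213/61 c=-210/61 d=179/61
  seg 3: a=-4 b=-96/61 c=327/61 d=-109/61
S(17/4) = -15953/3904

Δ: Δ0=-3, Δ1=-1/2, Δ2=-4, Δ3=2
row 1: diag=6, rhs=15; c'=1/3, d'=5/2
row 2: denom=6−2·1/3=16/3; d'=(-21−2·5/2)/(16/3)=-39/8
row 3: denom=4−1·3/16=61/16; d'=(36−1·-39/8)/(61/16)=654/61
back: M3=654/61
back: M2=-39/8−3/16·654/61=-420/61
back: M1=5/2−1/3·-420/61=585/122
M: M0=0, M1=585/122, M2=-420/61, M3=654/61, M4=0
seg 0: a=4, c=M0/2=0, d=(M1−M0)/(6·1)=195/244, b=Δ0−h0·(2M0+M1)/6=-927/244
seg 1: a=1, c=M1/2=585/244, d=(M2−M1)/(6·2)=-475/488, b=Δ1−h1·(2M1+M2)/6=-171/122
seg 2: a=0, c=M2/2=-210/61, d=(M3−M2)/(6·1)=179/61, b=Δ2−h2·(2M2+M3)/6=-213/61
seg 3: a=-4, c=M3/2=327/61, d=(M4−M3)/(6·1)=-109/61, b=Δ3−h3·(2M3+M4)/6=-96/61
t_q=17/4 → seg 3, τ=1/4; S=-4+-96/61·τ+327/61·τ²+-109/61·τ³=-15953/3904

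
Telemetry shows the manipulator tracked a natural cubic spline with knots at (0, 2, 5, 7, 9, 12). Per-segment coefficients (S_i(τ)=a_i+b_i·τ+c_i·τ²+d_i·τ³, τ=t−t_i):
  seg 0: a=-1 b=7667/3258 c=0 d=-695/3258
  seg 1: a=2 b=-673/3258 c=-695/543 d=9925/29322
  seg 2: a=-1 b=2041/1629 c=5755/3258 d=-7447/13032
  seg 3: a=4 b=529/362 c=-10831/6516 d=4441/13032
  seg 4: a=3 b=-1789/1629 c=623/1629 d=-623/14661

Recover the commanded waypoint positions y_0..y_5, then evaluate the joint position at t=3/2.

y_0=-1 y_1=2 y_2=-1 y_3=4 y_4=3 y_5=2
S(3/2) = 15725/8688

y_0 = S_0(0) = a_0 = -1
y_1 = S_1(0) = a_1 = 2
y_2 = S_2(0) = a_2 = -1
y_3 = S_3(0) = a_3 = 4
y_4 = S_4(0) = a_4 = 3
y_5 = S_4(3) = 2
t_q=3/2 is in segment 0 (τ=3/2); S_0(τ)=15725/8688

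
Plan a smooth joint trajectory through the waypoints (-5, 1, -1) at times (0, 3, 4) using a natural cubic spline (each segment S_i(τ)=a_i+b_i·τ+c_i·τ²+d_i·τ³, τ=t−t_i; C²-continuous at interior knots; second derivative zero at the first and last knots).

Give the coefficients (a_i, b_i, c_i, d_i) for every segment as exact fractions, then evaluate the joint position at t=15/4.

  seg 0: a=-5 b=7/2 c=0 d=-1/6
  seg 1: a=1 b=-1 c=-3/2 d=1/2
S(15/4) = -49/128

Δ: Δ0=2, Δ1=-2
row 1: diag=8, rhs=-24; c'=1/8, d'=-3
back: M1=-3
M: M0=0, M1=-3, M2=0
seg 0: a=-5, c=M0/2=0, d=(M1−M0)/(6·3)=-1/6, b=Δ0−h0·(2M0+M1)/6=7/2
seg 1: a=1, c=M1/2=-3/2, d=(M2−M1)/(6·1)=1/2, b=Δ1−h1·(2M1+M2)/6=-1
t_q=15/4 → seg 1, τ=3/4; S=1+-1·τ+-3/2·τ²+1/2·τ³=-49/128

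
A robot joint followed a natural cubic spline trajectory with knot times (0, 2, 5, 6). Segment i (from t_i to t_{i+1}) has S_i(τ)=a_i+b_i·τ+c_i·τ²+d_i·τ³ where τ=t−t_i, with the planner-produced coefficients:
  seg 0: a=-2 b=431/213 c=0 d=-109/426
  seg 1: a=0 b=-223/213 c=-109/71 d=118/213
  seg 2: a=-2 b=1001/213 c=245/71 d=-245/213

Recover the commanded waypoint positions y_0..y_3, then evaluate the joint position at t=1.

y_0=-2 y_1=0 y_2=-2 y_3=5
S(1) = -33/142

y_0 = S_0(0) = a_0 = -2
y_1 = S_1(0) = a_1 = 0
y_2 = S_2(0) = a_2 = -2
y_3 = S_2(1) = 5
t_q=1 is in segment 0 (τ=1); S_0(τ)=-33/142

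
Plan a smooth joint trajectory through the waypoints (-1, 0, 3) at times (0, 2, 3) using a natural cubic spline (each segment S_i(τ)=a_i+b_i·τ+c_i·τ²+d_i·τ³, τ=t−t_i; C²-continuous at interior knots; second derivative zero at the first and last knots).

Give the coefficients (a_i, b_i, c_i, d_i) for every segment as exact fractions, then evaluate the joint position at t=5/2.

  seg 0: a=-1 b=-1/3 c=0 d=5/24
  seg 1: a=0 b=13/6 c=5/4 d=-5/12
S(5/2) = 43/32

Δ: Δ0=1/2, Δ1=3
row 1: diag=6, rhs=15; c'=1/6, d'=5/2
back: M1=5/2
M: M0=0, M1=5/2, M2=0
seg 0: a=-1, c=M0/2=0, d=(M1−M0)/(6·2)=5/24, b=Δ0−h0·(2M0+M1)/6=-1/3
seg 1: a=0, c=M1/2=5/4, d=(M2−M1)/(6·1)=-5/12, b=Δ1−h1·(2M1+M2)/6=13/6
t_q=5/2 → seg 1, τ=1/2; S=0+13/6·τ+5/4·τ²+-5/12·τ³=43/32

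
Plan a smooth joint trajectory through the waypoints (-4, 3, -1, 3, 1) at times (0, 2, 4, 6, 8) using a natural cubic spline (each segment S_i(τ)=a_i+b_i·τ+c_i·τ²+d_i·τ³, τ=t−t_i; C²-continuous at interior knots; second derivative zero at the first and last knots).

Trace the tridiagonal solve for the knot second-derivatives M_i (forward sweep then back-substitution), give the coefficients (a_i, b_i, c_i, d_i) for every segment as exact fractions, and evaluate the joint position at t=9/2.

  seg 0: a=-4 b=85/16 c=0 d=-29/64
  seg 1: a=3 b=-1/8 c=-87/32 d=57/64
  seg 2: a=-1 b=-5/16 c=21/8 d=-47/64
  seg 3: a=3 b=11/8 c=-57/32 d=19/64
S(9/2) = -303/512

Δ: Δ0=7/2, Δ1=-2, Δ2=2, Δ3=-1
row 1: diag=8, rhs=-33; c'=1/4, d'=-33/8
row 2: denom=8−2·1/4=15/2; d'=(24−2·-33/8)/(15/2)=43/10
row 3: denom=8−2·4/15=112/15; d'=(-18−2·43/10)/(112/15)=-57/16
back: M3=-57/16
back: M2=43/10−4/15·-57/16=21/4
back: M1=-33/8−1/4·21/4=-87/16
M: M0=0, M1=-87/16, M2=21/4, M3=-57/16, M4=0
seg 0: a=-4, c=M0/2=0, d=(M1−M0)/(6·2)=-29/64, b=Δ0−h0·(2M0+M1)/6=85/16
seg 1: a=3, c=M1/2=-87/32, d=(M2−M1)/(6·2)=57/64, b=Δ1−h1·(2M1+M2)/6=-1/8
seg 2: a=-1, c=M2/2=21/8, d=(M3−M2)/(6·2)=-47/64, b=Δ2−h2·(2M2+M3)/6=-5/16
seg 3: a=3, c=M3/2=-57/32, d=(M4−M3)/(6·2)=19/64, b=Δ3−h3·(2M3+M4)/6=11/8
t_q=9/2 → seg 2, τ=1/2; S=-1+-5/16·τ+21/8·τ²+-47/64·τ³=-303/512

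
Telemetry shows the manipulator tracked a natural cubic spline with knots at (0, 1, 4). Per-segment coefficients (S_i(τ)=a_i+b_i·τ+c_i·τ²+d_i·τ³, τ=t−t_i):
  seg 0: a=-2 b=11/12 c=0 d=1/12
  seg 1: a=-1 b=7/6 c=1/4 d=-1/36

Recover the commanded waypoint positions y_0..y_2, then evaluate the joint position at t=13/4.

y_0=-2 y_1=-1 y_2=4
S(13/4) = 659/256

y_0 = S_0(0) = a_0 = -2
y_1 = S_1(0) = a_1 = -1
y_2 = S_1(3) = 4
t_q=13/4 is in segment 1 (τ=9/4); S_1(τ)=659/256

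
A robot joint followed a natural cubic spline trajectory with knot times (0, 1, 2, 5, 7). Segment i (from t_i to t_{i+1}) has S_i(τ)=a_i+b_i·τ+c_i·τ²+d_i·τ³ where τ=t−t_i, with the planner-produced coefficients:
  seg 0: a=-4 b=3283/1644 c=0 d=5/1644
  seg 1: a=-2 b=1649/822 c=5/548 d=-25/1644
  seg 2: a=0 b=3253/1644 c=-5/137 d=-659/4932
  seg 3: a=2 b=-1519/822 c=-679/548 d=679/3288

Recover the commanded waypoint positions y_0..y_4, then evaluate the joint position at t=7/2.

y_0 = S_0(0) = a_0 = -4
y_1 = S_1(0) = a_1 = -2
y_2 = S_2(0) = a_2 = 0
y_3 = S_3(0) = a_3 = 2
y_4 = S_3(2) = -5
t_q=7/2 is in segment 2 (τ=3/2); S_2(τ)=10675/4384

y_0=-4 y_1=-2 y_2=0 y_3=2 y_4=-5
S(7/2) = 10675/4384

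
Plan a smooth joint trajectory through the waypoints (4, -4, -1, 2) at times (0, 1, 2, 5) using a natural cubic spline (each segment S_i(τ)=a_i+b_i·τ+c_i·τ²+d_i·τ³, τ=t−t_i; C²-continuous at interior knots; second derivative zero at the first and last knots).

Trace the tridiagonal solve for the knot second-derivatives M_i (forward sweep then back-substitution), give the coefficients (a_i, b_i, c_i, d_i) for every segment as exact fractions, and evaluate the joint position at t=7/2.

  seg 0: a=4 b=-338/31 c=0 d=90/31
  seg 1: a=-4 b=-68/31 c=270/31 d=-109/31
  seg 2: a=-1 b=145/31 c=-57/31 d=19/93
S(7/2) = 637/248

Δ: Δ0=-8, Δ1=3, Δ2=1
row 1: diag=4, rhs=66; c'=1/4, d'=33/2
row 2: denom=8−1·1/4=31/4; d'=(-12−1·33/2)/(31/4)=-114/31
back: M2=-114/31
back: M1=33/2−1/4·-114/31=540/31
M: M0=0, M1=540/31, M2=-114/31, M3=0
seg 0: a=4, c=M0/2=0, d=(M1−M0)/(6·1)=90/31, b=Δ0−h0·(2M0+M1)/6=-338/31
seg 1: a=-4, c=M1/2=270/31, d=(M2−M1)/(6·1)=-109/31, b=Δ1−h1·(2M1+M2)/6=-68/31
seg 2: a=-1, c=M2/2=-57/31, d=(M3−M2)/(6·3)=19/93, b=Δ2−h2·(2M2+M3)/6=145/31
t_q=7/2 → seg 2, τ=3/2; S=-1+145/31·τ+-57/31·τ²+19/93·τ³=637/248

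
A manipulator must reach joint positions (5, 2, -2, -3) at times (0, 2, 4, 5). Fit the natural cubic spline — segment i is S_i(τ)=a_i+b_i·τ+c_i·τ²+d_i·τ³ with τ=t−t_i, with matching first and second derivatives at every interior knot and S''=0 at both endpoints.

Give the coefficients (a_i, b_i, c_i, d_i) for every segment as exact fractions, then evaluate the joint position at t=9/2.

  seg 0: a=5 b=-14/11 c=0 d=-5/88
  seg 1: a=2 b=-43/22 c=-15/44 d=7/44
  seg 2: a=-2 b=-31/22 c=27/44 d=-9/44
S(9/2) = -907/352

Δ: Δ0=-3/2, Δ1=-2, Δ2=-1
row 1: diag=8, rhs=-3; c'=1/4, d'=-3/8
row 2: denom=6−2·1/4=11/2; d'=(6−2·-3/8)/(11/2)=27/22
back: M2=27/22
back: M1=-3/8−1/4·27/22=-15/22
M: M0=0, M1=-15/22, M2=27/22, M3=0
seg 0: a=5, c=M0/2=0, d=(M1−M0)/(6·2)=-5/88, b=Δ0−h0·(2M0+M1)/6=-14/11
seg 1: a=2, c=M1/2=-15/44, d=(M2−M1)/(6·2)=7/44, b=Δ1−h1·(2M1+M2)/6=-43/22
seg 2: a=-2, c=M2/2=27/44, d=(M3−M2)/(6·1)=-9/44, b=Δ2−h2·(2M2+M3)/6=-31/22
t_q=9/2 → seg 2, τ=1/2; S=-2+-31/22·τ+27/44·τ²+-9/44·τ³=-907/352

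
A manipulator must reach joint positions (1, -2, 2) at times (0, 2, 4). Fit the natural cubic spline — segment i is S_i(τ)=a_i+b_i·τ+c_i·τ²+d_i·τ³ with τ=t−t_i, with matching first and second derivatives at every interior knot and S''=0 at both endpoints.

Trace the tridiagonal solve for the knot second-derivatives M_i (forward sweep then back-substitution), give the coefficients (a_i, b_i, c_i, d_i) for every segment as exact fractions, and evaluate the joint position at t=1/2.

Δ: Δ0=-3/2, Δ1=2
row 1: diag=8, rhs=21; c'=1/4, d'=21/8
back: M1=21/8
M: M0=0, M1=21/8, M2=0
seg 0: a=1, c=M0/2=0, d=(M1−M0)/(6·2)=7/32, b=Δ0−h0·(2M0+M1)/6=-19/8
seg 1: a=-2, c=M1/2=21/16, d=(M2−M1)/(6·2)=-7/32, b=Δ1−h1·(2M1+M2)/6=1/4
t_q=1/2 → seg 0, τ=1/2; S=1+-19/8·τ+0·τ²+7/32·τ³=-41/256

  seg 0: a=1 b=-19/8 c=0 d=7/32
  seg 1: a=-2 b=1/4 c=21/16 d=-7/32
S(1/2) = -41/256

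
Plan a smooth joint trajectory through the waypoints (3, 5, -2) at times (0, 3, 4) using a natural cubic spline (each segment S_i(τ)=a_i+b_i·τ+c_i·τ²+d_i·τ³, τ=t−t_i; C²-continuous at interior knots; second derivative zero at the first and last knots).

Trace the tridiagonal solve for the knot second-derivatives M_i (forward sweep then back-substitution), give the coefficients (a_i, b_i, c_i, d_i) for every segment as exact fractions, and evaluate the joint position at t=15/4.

  seg 0: a=3 b=85/24 c=0 d=-23/72
  seg 1: a=5 b=-61/12 c=-23/8 d=23/24
S(15/4) = -13/512

Δ: Δ0=2/3, Δ1=-7
row 1: diag=8, rhs=-46; c'=1/8, d'=-23/4
back: M1=-23/4
M: M0=0, M1=-23/4, M2=0
seg 0: a=3, c=M0/2=0, d=(M1−M0)/(6·3)=-23/72, b=Δ0−h0·(2M0+M1)/6=85/24
seg 1: a=5, c=M1/2=-23/8, d=(M2−M1)/(6·1)=23/24, b=Δ1−h1·(2M1+M2)/6=-61/12
t_q=15/4 → seg 1, τ=3/4; S=5+-61/12·τ+-23/8·τ²+23/24·τ³=-13/512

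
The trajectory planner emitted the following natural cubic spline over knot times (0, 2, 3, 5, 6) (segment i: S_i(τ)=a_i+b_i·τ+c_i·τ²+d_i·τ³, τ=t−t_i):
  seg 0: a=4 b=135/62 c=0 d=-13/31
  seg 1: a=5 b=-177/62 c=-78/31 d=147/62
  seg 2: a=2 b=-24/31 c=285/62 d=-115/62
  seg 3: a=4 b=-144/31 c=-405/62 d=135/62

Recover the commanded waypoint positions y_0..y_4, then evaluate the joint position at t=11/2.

y_0 = S_0(0) = a_0 = 4
y_1 = S_1(0) = a_1 = 5
y_2 = S_2(0) = a_2 = 2
y_3 = S_3(0) = a_3 = 4
y_4 = S_3(1) = -5
t_q=11/2 is in segment 3 (τ=1/2); S_3(τ)=157/496

y_0=4 y_1=5 y_2=2 y_3=4 y_4=-5
S(11/2) = 157/496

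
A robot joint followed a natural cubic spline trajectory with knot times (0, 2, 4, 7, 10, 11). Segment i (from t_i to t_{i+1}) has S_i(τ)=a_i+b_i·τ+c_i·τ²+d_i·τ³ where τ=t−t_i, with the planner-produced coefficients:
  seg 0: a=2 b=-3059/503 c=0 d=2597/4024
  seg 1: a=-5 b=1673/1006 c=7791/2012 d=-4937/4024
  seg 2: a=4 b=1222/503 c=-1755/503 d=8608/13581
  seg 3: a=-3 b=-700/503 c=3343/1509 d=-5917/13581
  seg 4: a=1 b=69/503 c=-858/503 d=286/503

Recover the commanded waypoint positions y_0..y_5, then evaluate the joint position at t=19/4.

y_0 = S_0(0) = a_0 = 2
y_1 = S_1(0) = a_1 = -5
y_2 = S_2(0) = a_2 = 4
y_3 = S_3(0) = a_3 = -3
y_4 = S_4(0) = a_4 = 1
y_5 = S_4(1) = 0
t_q=19/4 is in segment 2 (τ=3/4); S_2(τ)=33213/8048

y_0=2 y_1=-5 y_2=4 y_3=-3 y_4=1 y_5=0
S(19/4) = 33213/8048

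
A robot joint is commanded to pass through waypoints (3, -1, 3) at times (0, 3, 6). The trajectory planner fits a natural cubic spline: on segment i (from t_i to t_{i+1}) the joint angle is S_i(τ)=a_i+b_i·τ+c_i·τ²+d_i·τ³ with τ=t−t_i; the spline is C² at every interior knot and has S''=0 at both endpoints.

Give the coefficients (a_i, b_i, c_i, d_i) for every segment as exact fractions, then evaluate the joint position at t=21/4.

  seg 0: a=3 b=-2 c=0 d=2/27
  seg 1: a=-1 b=0 c=2/3 d=-2/27
S(21/4) = 49/32

Δ: Δ0=-4/3, Δ1=4/3
row 1: diag=12, rhs=16; c'=1/4, d'=4/3
back: M1=4/3
M: M0=0, M1=4/3, M2=0
seg 0: a=3, c=M0/2=0, d=(M1−M0)/(6·3)=2/27, b=Δ0−h0·(2M0+M1)/6=-2
seg 1: a=-1, c=M1/2=2/3, d=(M2−M1)/(6·3)=-2/27, b=Δ1−h1·(2M1+M2)/6=0
t_q=21/4 → seg 1, τ=9/4; S=-1+0·τ+2/3·τ²+-2/27·τ³=49/32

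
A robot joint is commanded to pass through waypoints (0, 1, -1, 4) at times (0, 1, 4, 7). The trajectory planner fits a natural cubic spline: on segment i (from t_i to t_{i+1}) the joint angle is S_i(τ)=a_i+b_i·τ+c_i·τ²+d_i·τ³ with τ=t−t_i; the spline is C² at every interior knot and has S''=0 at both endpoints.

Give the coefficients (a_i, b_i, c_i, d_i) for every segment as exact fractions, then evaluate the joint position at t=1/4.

  seg 0: a=0 b=38/29 c=0 d=-9/29
  seg 1: a=1 b=11/29 c=-27/29 d=152/783
  seg 2: a=-1 b=1/29 c=71/87 d=-71/783
S(1/4) = 599/1856

Δ: Δ0=1, Δ1=-2/3, Δ2=5/3
row 1: diag=8, rhs=-10; c'=3/8, d'=-5/4
row 2: denom=12−3·3/8=87/8; d'=(14−3·-5/4)/(87/8)=142/87
back: M2=142/87
back: M1=-5/4−3/8·142/87=-54/29
M: M0=0, M1=-54/29, M2=142/87, M3=0
seg 0: a=0, c=M0/2=0, d=(M1−M0)/(6·1)=-9/29, b=Δ0−h0·(2M0+M1)/6=38/29
seg 1: a=1, c=M1/2=-27/29, d=(M2−M1)/(6·3)=152/783, b=Δ1−h1·(2M1+M2)/6=11/29
seg 2: a=-1, c=M2/2=71/87, d=(M3−M2)/(6·3)=-71/783, b=Δ2−h2·(2M2+M3)/6=1/29
t_q=1/4 → seg 0, τ=1/4; S=0+38/29·τ+0·τ²+-9/29·τ³=599/1856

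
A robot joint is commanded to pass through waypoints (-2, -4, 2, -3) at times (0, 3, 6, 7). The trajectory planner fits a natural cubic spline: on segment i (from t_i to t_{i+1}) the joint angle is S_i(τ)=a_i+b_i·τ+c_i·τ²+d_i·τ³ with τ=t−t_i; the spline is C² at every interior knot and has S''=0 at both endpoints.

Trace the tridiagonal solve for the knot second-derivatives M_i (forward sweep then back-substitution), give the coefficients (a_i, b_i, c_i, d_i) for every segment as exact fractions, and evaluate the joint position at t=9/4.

  seg 0: a=-2 b=-185/87 c=0 d=127/783
  seg 1: a=-4 b=196/87 c=127/87 d=-403/783
  seg 2: a=2 b=-251/87 c=-92/29 d=92/87
S(9/4) = -9163/1856

Δ: Δ0=-2/3, Δ1=2, Δ2=-5
row 1: diag=12, rhs=16; c'=1/4, d'=4/3
row 2: denom=8−3·1/4=29/4; d'=(-42−3·4/3)/(29/4)=-184/29
back: M2=-184/29
back: M1=4/3−1/4·-184/29=254/87
M: M0=0, M1=254/87, M2=-184/29, M3=0
seg 0: a=-2, c=M0/2=0, d=(M1−M0)/(6·3)=127/783, b=Δ0−h0·(2M0+M1)/6=-185/87
seg 1: a=-4, c=M1/2=127/87, d=(M2−M1)/(6·3)=-403/783, b=Δ1−h1·(2M1+M2)/6=196/87
seg 2: a=2, c=M2/2=-92/29, d=(M3−M2)/(6·1)=92/87, b=Δ2−h2·(2M2+M3)/6=-251/87
t_q=9/4 → seg 0, τ=9/4; S=-2+-185/87·τ+0·τ²+127/783·τ³=-9163/1856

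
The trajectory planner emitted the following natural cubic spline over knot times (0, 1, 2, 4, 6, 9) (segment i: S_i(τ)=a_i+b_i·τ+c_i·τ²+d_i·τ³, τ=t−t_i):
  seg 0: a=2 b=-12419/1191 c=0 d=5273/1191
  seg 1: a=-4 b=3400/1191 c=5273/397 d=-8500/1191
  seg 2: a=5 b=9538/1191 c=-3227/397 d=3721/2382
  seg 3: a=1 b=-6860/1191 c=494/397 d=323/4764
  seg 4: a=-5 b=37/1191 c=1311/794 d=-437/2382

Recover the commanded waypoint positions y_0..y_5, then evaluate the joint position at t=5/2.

y_0=2 y_1=-4 y_2=5 y_3=1 y_4=-5 y_5=5
S(5/2) = 45527/6352

y_0 = S_0(0) = a_0 = 2
y_1 = S_1(0) = a_1 = -4
y_2 = S_2(0) = a_2 = 5
y_3 = S_3(0) = a_3 = 1
y_4 = S_4(0) = a_4 = -5
y_5 = S_4(3) = 5
t_q=5/2 is in segment 2 (τ=1/2); S_2(τ)=45527/6352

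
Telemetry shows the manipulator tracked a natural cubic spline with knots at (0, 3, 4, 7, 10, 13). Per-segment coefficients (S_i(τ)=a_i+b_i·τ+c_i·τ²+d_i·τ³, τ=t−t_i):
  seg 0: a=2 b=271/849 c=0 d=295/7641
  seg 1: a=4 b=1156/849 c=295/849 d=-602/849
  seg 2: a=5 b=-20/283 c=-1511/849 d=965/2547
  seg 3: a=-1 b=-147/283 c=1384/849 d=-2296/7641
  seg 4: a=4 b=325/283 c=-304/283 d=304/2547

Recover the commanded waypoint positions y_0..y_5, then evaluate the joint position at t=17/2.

y_0 = S_0(0) = a_0 = 2
y_1 = S_1(0) = a_1 = 4
y_2 = S_2(0) = a_2 = 5
y_3 = S_3(0) = a_3 = -1
y_4 = S_4(0) = a_4 = 4
y_5 = S_4(3) = 1
t_q=17/2 is in segment 3 (τ=3/2); S_3(τ)=495/566

y_0=2 y_1=4 y_2=5 y_3=-1 y_4=4 y_5=1
S(17/2) = 495/566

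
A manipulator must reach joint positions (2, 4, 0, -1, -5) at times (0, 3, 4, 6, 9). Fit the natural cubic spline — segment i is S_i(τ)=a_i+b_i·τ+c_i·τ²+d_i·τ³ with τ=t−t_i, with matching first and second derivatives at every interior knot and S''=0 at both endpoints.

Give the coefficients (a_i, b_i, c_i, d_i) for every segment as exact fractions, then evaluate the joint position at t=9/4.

Δ: Δ0=2/3, Δ1=-4, Δ2=-1/2, Δ3=-4/3
row 1: diag=8, rhs=-28; c'=1/8, d'=-7/2
row 2: denom=6−1·1/8=47/8; d'=(21−1·-7/2)/(47/8)=196/47
row 3: denom=10−2·16/47=438/47; d'=(-5−2·196/47)/(438/47)=-209/146
back: M3=-209/146
back: M2=196/47−16/47·-209/146=340/73
back: M1=-7/2−1/8·340/73=-298/73
M: M0=0, M1=-298/73, M2=340/73, M3=-209/146, M4=0
seg 0: a=2, c=M0/2=0, d=(M1−M0)/(6·3)=-149/657, b=Δ0−h0·(2M0+M1)/6=593/219
seg 1: a=4, c=M1/2=-149/73, d=(M2−M1)/(6·1)=319/219, b=Δ1−h1·(2M1+M2)/6=-748/219
seg 2: a=0, c=M2/2=170/73, d=(M3−M2)/(6·2)=-889/1752, b=Δ2−h2·(2M2+M3)/6=-685/219
seg 3: a=-1, c=M3/2=-209/292, d=(M4−M3)/(6·3)=209/2628, b=Δ3−h3·(2M3+M4)/6=43/438
t_q=9/4 → seg 0, τ=9/4; S=2+593/219·τ+0·τ²+-149/657·τ³=25739/4672

  seg 0: a=2 b=593/219 c=0 d=-149/657
  seg 1: a=4 b=-748/219 c=-149/73 d=319/219
  seg 2: a=0 b=-685/219 c=170/73 d=-889/1752
  seg 3: a=-1 b=43/438 c=-209/292 d=209/2628
S(9/4) = 25739/4672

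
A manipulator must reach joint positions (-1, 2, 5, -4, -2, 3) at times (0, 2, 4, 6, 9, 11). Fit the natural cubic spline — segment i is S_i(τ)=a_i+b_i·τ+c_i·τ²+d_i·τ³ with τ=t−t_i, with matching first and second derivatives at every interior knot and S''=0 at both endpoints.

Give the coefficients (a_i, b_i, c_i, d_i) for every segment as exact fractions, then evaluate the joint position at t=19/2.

  seg 0: a=-1 b=1547/1542 c=0 d=383/3084
  seg 1: a=2 b=3845/1542 c=383/514 d=-1915/3084
  seg 2: a=5 b=-3049/1542 c=-766/257 d=2651/3084
  seg 3: a=-4 b=-5527/1542 c=1119/514 d=-586/2313
  seg 4: a=-2 b=4067/1542 c=-53/514 d=53/3084
S(19/2) = -5797/8224

Δ: Δ0=3/2, Δ1=3/2, Δ2=-9/2, Δ3=2/3, Δ4=5/2
row 1: diag=8, rhs=0; c'=1/4, d'=0
row 2: denom=8−2·1/4=15/2; d'=(-36−2·0)/(15/2)=-24/5
row 3: denom=10−2·4/15=142/15; d'=(31−2·-24/5)/(142/15)=609/142
row 4: denom=10−3·45/142=1285/142; d'=(11−3·609/142)/(1285/142)=-53/257
back: M4=-53/257
back: M3=609/142−45/142·-53/257=1119/257
back: M2=-24/5−4/15·1119/257=-1532/257
back: M1=0−1/4·-1532/257=383/257
M: M0=0, M1=383/257, M2=-1532/257, M3=1119/257, M4=-53/257, M5=0
seg 0: a=-1, c=M0/2=0, d=(M1−M0)/(6·2)=383/3084, b=Δ0−h0·(2M0+M1)/6=1547/1542
seg 1: a=2, c=M1/2=383/514, d=(M2−M1)/(6·2)=-1915/3084, b=Δ1−h1·(2M1+M2)/6=3845/1542
seg 2: a=5, c=M2/2=-766/257, d=(M3−M2)/(6·2)=2651/3084, b=Δ2−h2·(2M2+M3)/6=-3049/1542
seg 3: a=-4, c=M3/2=1119/514, d=(M4−M3)/(6·3)=-586/2313, b=Δ3−h3·(2M3+M4)/6=-5527/1542
seg 4: a=-2, c=M4/2=-53/514, d=(M5−M4)/(6·2)=53/3084, b=Δ4−h4·(2M4+M5)/6=4067/1542
t_q=19/2 → seg 4, τ=1/2; S=-2+4067/1542·τ+-53/514·τ²+53/3084·τ³=-5797/8224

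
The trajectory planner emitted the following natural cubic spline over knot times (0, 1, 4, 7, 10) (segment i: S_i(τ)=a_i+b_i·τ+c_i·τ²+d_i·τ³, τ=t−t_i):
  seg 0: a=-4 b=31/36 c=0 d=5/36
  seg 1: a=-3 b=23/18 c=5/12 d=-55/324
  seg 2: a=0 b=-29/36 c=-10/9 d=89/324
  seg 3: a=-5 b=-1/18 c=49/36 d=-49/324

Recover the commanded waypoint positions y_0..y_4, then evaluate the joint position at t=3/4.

y_0=-4 y_1=-3 y_2=0 y_3=-5 y_4=3
S(3/4) = -2531/768

y_0 = S_0(0) = a_0 = -4
y_1 = S_1(0) = a_1 = -3
y_2 = S_2(0) = a_2 = 0
y_3 = S_3(0) = a_3 = -5
y_4 = S_3(3) = 3
t_q=3/4 is in segment 0 (τ=3/4); S_0(τ)=-2531/768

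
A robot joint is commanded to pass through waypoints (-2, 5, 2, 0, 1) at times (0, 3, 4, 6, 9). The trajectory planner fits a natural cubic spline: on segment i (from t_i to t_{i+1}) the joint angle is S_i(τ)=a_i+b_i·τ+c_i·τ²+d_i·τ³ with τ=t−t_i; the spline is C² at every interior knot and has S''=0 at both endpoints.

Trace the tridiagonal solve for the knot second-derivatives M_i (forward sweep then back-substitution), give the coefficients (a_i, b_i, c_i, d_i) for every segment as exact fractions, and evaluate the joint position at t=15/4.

Δ: Δ0=7/3, Δ1=-3, Δ2=-1, Δ3=1/3
row 1: diag=8, rhs=-32; c'=1/8, d'=-4
row 2: denom=6−1·1/8=47/8; d'=(12−1·-4)/(47/8)=128/47
row 3: denom=10−2·16/47=438/47; d'=(8−2·128/47)/(438/47)=20/73
back: M3=20/73
back: M2=128/47−16/47·20/73=192/73
back: M1=-4−1/8·192/73=-316/73
M: M0=0, M1=-316/73, M2=192/73, M3=20/73, M4=0
seg 0: a=-2, c=M0/2=0, d=(M1−M0)/(6·3)=-158/657, b=Δ0−h0·(2M0+M1)/6=985/219
seg 1: a=5, c=M1/2=-158/73, d=(M2−M1)/(6·1)=254/219, b=Δ1−h1·(2M1+M2)/6=-437/219
seg 2: a=2, c=M2/2=96/73, d=(M3−M2)/(6·2)=-43/219, b=Δ2−h2·(2M2+M3)/6=-623/219
seg 3: a=0, c=M3/2=10/73, d=(M4−M3)/(6·3)=-10/657, b=Δ3−h3·(2M3+M4)/6=13/219
t_q=15/4 → seg 1, τ=3/4; S=5+-437/219·τ+-158/73·τ²+254/219·τ³=6483/2336

  seg 0: a=-2 b=985/219 c=0 d=-158/657
  seg 1: a=5 b=-437/219 c=-158/73 d=254/219
  seg 2: a=2 b=-623/219 c=96/73 d=-43/219
  seg 3: a=0 b=13/219 c=10/73 d=-10/657
S(15/4) = 6483/2336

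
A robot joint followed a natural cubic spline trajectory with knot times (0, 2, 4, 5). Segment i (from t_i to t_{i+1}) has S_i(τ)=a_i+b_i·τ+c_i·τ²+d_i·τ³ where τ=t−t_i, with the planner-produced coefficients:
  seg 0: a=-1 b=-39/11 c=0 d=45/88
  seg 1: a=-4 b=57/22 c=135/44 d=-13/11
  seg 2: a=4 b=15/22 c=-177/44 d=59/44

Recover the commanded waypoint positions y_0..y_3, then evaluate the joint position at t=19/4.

y_0 = S_0(0) = a_0 = -1
y_1 = S_1(0) = a_1 = -4
y_2 = S_2(0) = a_2 = 4
y_3 = S_2(1) = 2
t_q=19/4 is in segment 2 (τ=3/4); S_2(τ)=7925/2816

y_0=-1 y_1=-4 y_2=4 y_3=2
S(19/4) = 7925/2816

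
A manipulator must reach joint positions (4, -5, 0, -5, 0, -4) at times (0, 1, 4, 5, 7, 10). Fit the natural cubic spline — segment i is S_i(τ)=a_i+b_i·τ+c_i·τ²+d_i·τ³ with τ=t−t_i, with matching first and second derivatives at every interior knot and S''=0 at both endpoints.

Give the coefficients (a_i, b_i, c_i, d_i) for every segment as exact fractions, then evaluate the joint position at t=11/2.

Δ: Δ0=-9, Δ1=5/3, Δ2=-5, Δ3=5/2, Δ4=-4/3
row 1: diag=8, rhs=64; c'=3/8, d'=8
row 2: denom=8−3·3/8=55/8; d'=(-40−3·8)/(55/8)=-512/55
row 3: denom=6−1·8/55=322/55; d'=(45−1·-512/55)/(322/55)=2987/322
row 4: denom=10−2·55/161=1500/161; d'=(-23−2·2987/322)/(1500/161)=-223/50
back: M4=-223/50
back: M3=2987/322−55/161·-223/50=54/5
back: M2=-512/55−8/55·54/5=-272/25
back: M1=8−3/8·-272/25=302/25
M: M0=0, M1=302/25, M2=-272/25, M3=54/5, M4=-223/50, M5=0
seg 0: a=4, c=M0/2=0, d=(M1−M0)/(6·1)=151/75, b=Δ0−h0·(2M0+M1)/6=-826/75
seg 1: a=-5, c=M1/2=151/25, d=(M2−M1)/(6·3)=-287/225, b=Δ1−h1·(2M1+M2)/6=-373/75
seg 2: a=0, c=M2/2=-136/25, d=(M3−M2)/(6·1)=271/75, b=Δ2−h2·(2M2+M3)/6=-238/75
seg 3: a=-5, c=M3/2=27/5, d=(M4−M3)/(6·2)=-763/600, b=Δ3−h3·(2M3+M4)/6=-241/75
seg 4: a=0, c=M4/2=-223/100, d=(M5−M4)/(6·3)=223/900, b=Δ4−h4·(2M4+M5)/6=469/150
t_q=11/2 → seg 3, τ=1/2; S=-5+-241/75·τ+27/5·τ²+-763/600·τ³=-1733/320

  seg 0: a=4 b=-826/75 c=0 d=151/75
  seg 1: a=-5 b=-373/75 c=151/25 d=-287/225
  seg 2: a=0 b=-238/75 c=-136/25 d=271/75
  seg 3: a=-5 b=-241/75 c=27/5 d=-763/600
  seg 4: a=0 b=469/150 c=-223/100 d=223/900
S(11/2) = -1733/320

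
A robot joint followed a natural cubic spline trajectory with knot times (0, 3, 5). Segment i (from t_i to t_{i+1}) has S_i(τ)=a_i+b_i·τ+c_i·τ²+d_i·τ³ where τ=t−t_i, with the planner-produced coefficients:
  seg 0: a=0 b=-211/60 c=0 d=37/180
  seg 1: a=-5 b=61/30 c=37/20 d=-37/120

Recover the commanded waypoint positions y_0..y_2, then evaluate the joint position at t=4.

y_0 = S_0(0) = a_0 = 0
y_1 = S_1(0) = a_1 = -5
y_2 = S_1(2) = 4
t_q=4 is in segment 1 (τ=1); S_1(τ)=-57/40

y_0=0 y_1=-5 y_2=4
S(4) = -57/40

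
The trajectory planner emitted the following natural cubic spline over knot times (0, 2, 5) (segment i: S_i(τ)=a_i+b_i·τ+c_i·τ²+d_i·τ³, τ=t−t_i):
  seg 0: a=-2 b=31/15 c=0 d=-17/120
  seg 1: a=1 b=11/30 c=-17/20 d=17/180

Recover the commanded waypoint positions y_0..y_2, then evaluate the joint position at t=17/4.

y_0 = S_0(0) = a_0 = -2
y_1 = S_1(0) = a_1 = 1
y_2 = S_1(3) = -3
t_q=17/4 is in segment 1 (τ=9/4); S_1(τ)=-359/256

y_0=-2 y_1=1 y_2=-3
S(17/4) = -359/256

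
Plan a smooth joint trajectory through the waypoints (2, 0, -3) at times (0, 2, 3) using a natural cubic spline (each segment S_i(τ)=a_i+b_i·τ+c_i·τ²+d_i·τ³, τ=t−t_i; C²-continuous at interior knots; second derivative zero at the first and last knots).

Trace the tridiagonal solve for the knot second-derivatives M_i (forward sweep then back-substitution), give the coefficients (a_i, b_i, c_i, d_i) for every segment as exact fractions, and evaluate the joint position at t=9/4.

  seg 0: a=2 b=-1/3 c=0 d=-1/6
  seg 1: a=0 b=-7/3 c=-1 d=1/3
S(9/4) = -41/64

Δ: Δ0=-1, Δ1=-3
row 1: diag=6, rhs=-12; c'=1/6, d'=-2
back: M1=-2
M: M0=0, M1=-2, M2=0
seg 0: a=2, c=M0/2=0, d=(M1−M0)/(6·2)=-1/6, b=Δ0−h0·(2M0+M1)/6=-1/3
seg 1: a=0, c=M1/2=-1, d=(M2−M1)/(6·1)=1/3, b=Δ1−h1·(2M1+M2)/6=-7/3
t_q=9/4 → seg 1, τ=1/4; S=0+-7/3·τ+-1·τ²+1/3·τ³=-41/64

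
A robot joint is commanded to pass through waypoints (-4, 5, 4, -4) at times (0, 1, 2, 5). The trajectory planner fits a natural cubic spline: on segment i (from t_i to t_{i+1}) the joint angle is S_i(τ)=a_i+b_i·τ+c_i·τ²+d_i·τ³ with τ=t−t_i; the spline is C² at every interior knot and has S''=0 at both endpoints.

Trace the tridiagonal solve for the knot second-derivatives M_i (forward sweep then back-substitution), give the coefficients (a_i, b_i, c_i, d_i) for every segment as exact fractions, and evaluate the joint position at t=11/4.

  seg 0: a=-4 b=1072/93 c=0 d=-235/93
  seg 1: a=5 b=367/93 c=-235/31 d=245/93
  seg 2: a=4 b=-308/93 c=10/31 d=-10/279
S(11/4) = 1669/992

Δ: Δ0=9, Δ1=-1, Δ2=-8/3
row 1: diag=4, rhs=-60; c'=1/4, d'=-15
row 2: denom=8−1·1/4=31/4; d'=(-10−1·-15)/(31/4)=20/31
back: M2=20/31
back: M1=-15−1/4·20/31=-470/31
M: M0=0, M1=-470/31, M2=20/31, M3=0
seg 0: a=-4, c=M0/2=0, d=(M1−M0)/(6·1)=-235/93, b=Δ0−h0·(2M0+M1)/6=1072/93
seg 1: a=5, c=M1/2=-235/31, d=(M2−M1)/(6·1)=245/93, b=Δ1−h1·(2M1+M2)/6=367/93
seg 2: a=4, c=M2/2=10/31, d=(M3−M2)/(6·3)=-10/279, b=Δ2−h2·(2M2+M3)/6=-308/93
t_q=11/4 → seg 2, τ=3/4; S=4+-308/93·τ+10/31·τ²+-10/279·τ³=1669/992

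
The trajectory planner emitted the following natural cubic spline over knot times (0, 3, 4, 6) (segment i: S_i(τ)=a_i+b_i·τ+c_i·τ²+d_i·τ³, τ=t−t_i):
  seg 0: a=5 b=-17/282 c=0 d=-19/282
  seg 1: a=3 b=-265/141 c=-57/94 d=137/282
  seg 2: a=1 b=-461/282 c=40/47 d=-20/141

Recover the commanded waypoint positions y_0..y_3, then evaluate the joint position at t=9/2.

y_0=5 y_1=3 y_2=1 y_3=0
S(9/2) = 71/188

y_0 = S_0(0) = a_0 = 5
y_1 = S_1(0) = a_1 = 3
y_2 = S_2(0) = a_2 = 1
y_3 = S_2(2) = 0
t_q=9/2 is in segment 2 (τ=1/2); S_2(τ)=71/188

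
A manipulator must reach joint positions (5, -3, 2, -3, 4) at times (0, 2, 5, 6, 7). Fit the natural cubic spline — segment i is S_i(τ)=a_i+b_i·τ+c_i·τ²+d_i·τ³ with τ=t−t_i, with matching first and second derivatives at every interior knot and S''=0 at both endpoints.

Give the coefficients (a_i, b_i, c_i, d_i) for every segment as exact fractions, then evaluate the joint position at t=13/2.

Δ: Δ0=-4, Δ1=5/3, Δ2=-5, Δ3=7
row 1: diag=10, rhs=34; c'=3/10, d'=17/5
row 2: denom=8−3·3/10=71/10; d'=(-40−3·17/5)/(71/10)=-502/71
row 3: denom=4−1·10/71=274/71; d'=(72−1·-502/71)/(274/71)=2807/137
back: M3=2807/137
back: M2=-502/71−10/71·2807/137=-1364/137
back: M1=17/5−3/10·-1364/137=875/137
M: M0=0, M1=875/137, M2=-1364/137, M3=2807/137, M4=0
seg 0: a=5, c=M0/2=0, d=(M1−M0)/(6·2)=875/1644, b=Δ0−h0·(2M0+M1)/6=-2519/411
seg 1: a=-3, c=M1/2=875/274, d=(M2−M1)/(6·3)=-2239/2466, b=Δ1−h1·(2M1+M2)/6=106/411
seg 2: a=2, c=M2/2=-682/137, d=(M3−M2)/(6·1)=4171/822, b=Δ2−h2·(2M2+M3)/6=-4189/822
seg 3: a=-3, c=M3/2=2807/274, d=(M4−M3)/(6·1)=-2807/822, b=Δ3−h3·(2M3+M4)/6=70/411
t_q=13/2 → seg 3, τ=1/2; S=-3+70/411·τ+2807/274·τ²+-2807/822·τ³=-1711/2192

  seg 0: a=5 b=-2519/411 c=0 d=875/1644
  seg 1: a=-3 b=106/411 c=875/274 d=-2239/2466
  seg 2: a=2 b=-4189/822 c=-682/137 d=4171/822
  seg 3: a=-3 b=70/411 c=2807/274 d=-2807/822
S(13/2) = -1711/2192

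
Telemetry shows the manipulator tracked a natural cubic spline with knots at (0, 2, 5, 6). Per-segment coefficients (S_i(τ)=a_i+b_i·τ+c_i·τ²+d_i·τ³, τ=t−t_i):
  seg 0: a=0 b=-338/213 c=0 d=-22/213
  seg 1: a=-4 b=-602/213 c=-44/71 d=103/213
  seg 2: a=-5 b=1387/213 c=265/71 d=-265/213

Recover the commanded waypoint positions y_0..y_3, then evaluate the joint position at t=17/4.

y_0 = S_0(0) = a_0 = 0
y_1 = S_1(0) = a_1 = -4
y_2 = S_2(0) = a_2 = -5
y_3 = S_2(1) = 4
t_q=17/4 is in segment 1 (τ=9/4); S_1(τ)=-36299/4544

y_0=0 y_1=-4 y_2=-5 y_3=4
S(17/4) = -36299/4544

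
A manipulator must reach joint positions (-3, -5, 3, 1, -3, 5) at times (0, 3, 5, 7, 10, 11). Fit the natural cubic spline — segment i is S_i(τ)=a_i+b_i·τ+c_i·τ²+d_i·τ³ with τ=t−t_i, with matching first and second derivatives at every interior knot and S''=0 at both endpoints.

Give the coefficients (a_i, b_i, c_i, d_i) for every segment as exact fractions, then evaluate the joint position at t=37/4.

  seg 0: a=-3 b=-6325/2538 c=0 d=4633/22842
  seg 1: a=-5 b=3787/1269 c=4633/2538 d=-836/1269
  seg 2: a=3 b=1007/423 c=-5399/2538 d=1109/5076
  seg 3: a=1 b=-4450/1269 c=-1036/1269 d=5866/11421
  seg 4: a=-3 b=6932/1269 c=1610/423 d=-1610/1269
S(37/4) = -23339/4512

Δ: Δ0=-2/3, Δ1=4, Δ2=-1, Δ3=-4/3, Δ4=8
row 1: diag=10, rhs=28; c'=1/5, d'=14/5
row 2: denom=8−2·1/5=38/5; d'=(-30−2·14/5)/(38/5)=-89/19
row 3: denom=10−2·5/19=180/19; d'=(-2−2·-89/19)/(180/19)=7/9
row 4: denom=8−3·19/60=141/20; d'=(56−3·7/9)/(141/20)=3220/423
back: M4=3220/423
back: M3=7/9−19/60·3220/423=-2072/1269
back: M2=-89/19−5/19·-2072/1269=-5399/1269
back: M1=14/5−1/5·-5399/1269=4633/1269
M: M0=0, M1=4633/1269, M2=-5399/1269, M3=-2072/1269, M4=3220/423, M5=0
seg 0: a=-3, c=M0/2=0, d=(M1−M0)/(6·3)=4633/22842, b=Δ0−h0·(2M0+M1)/6=-6325/2538
seg 1: a=-5, c=M1/2=4633/2538, d=(M2−M1)/(6·2)=-836/1269, b=Δ1−h1·(2M1+M2)/6=3787/1269
seg 2: a=3, c=M2/2=-5399/2538, d=(M3−M2)/(6·2)=1109/5076, b=Δ2−h2·(2M2+M3)/6=1007/423
seg 3: a=1, c=M3/2=-1036/1269, d=(M4−M3)/(6·3)=5866/11421, b=Δ3−h3·(2M3+M4)/6=-4450/1269
seg 4: a=-3, c=M4/2=1610/423, d=(M5−M4)/(6·1)=-1610/1269, b=Δ4−h4·(2M4+M5)/6=6932/1269
t_q=37/4 → seg 3, τ=9/4; S=1+-4450/1269·τ+-1036/1269·τ²+5866/11421·τ³=-23339/4512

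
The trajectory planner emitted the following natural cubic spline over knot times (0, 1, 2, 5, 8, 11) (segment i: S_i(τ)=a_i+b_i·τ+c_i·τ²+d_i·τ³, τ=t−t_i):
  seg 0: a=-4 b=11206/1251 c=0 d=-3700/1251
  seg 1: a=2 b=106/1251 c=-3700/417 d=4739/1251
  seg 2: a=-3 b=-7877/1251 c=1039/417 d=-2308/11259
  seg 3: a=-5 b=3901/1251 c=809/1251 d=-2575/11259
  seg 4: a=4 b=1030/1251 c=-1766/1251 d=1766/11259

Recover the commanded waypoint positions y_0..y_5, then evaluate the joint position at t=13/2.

y_0=-4 y_1=2 y_2=-3 y_3=-5 y_4=4 y_5=-2
S(13/2) = 401/1112

y_0 = S_0(0) = a_0 = -4
y_1 = S_1(0) = a_1 = 2
y_2 = S_2(0) = a_2 = -3
y_3 = S_3(0) = a_3 = -5
y_4 = S_4(0) = a_4 = 4
y_5 = S_4(3) = -2
t_q=13/2 is in segment 3 (τ=3/2); S_3(τ)=401/1112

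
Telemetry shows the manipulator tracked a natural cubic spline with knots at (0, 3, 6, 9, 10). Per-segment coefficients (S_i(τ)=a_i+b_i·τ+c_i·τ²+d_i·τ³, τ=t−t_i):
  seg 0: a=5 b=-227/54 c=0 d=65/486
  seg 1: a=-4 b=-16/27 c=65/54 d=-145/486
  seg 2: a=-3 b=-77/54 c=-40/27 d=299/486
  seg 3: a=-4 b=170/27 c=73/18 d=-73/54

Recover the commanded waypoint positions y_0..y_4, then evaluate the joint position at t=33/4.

y_0 = S_0(0) = a_0 = 5
y_1 = S_1(0) = a_1 = -4
y_2 = S_2(0) = a_2 = -3
y_3 = S_3(0) = a_3 = -4
y_4 = S_3(1) = 5
t_q=33/4 is in segment 2 (τ=9/4); S_2(τ)=-2573/384

y_0=5 y_1=-4 y_2=-3 y_3=-4 y_4=5
S(33/4) = -2573/384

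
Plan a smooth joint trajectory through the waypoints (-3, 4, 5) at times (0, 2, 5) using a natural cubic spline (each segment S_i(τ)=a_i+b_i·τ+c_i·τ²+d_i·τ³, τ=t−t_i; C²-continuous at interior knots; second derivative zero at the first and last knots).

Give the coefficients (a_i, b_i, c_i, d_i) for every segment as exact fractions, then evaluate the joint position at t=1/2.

Δ: Δ0=7/2, Δ1=1/3
row 1: diag=10, rhs=-19; c'=3/10, d'=-19/10
back: M1=-19/10
M: M0=0, M1=-19/10, M2=0
seg 0: a=-3, c=M0/2=0, d=(M1−M0)/(6·2)=-19/120, b=Δ0−h0·(2M0+M1)/6=62/15
seg 1: a=4, c=M1/2=-19/20, d=(M2−M1)/(6·3)=19/180, b=Δ1−h1·(2M1+M2)/6=67/30
t_q=1/2 → seg 0, τ=1/2; S=-3+62/15·τ+0·τ²+-19/120·τ³=-61/64

  seg 0: a=-3 b=62/15 c=0 d=-19/120
  seg 1: a=4 b=67/30 c=-19/20 d=19/180
S(1/2) = -61/64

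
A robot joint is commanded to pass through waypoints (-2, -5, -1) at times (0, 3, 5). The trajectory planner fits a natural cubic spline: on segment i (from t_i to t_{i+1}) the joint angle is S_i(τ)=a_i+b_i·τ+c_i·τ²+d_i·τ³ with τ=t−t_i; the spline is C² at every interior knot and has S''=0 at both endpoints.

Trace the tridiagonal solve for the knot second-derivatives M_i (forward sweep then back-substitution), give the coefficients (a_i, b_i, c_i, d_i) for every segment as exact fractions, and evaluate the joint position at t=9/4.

  seg 0: a=-2 b=-19/10 c=0 d=1/10
  seg 1: a=-5 b=4/5 c=9/10 d=-3/20
S(9/4) = -3287/640

Δ: Δ0=-1, Δ1=2
row 1: diag=10, rhs=18; c'=1/5, d'=9/5
back: M1=9/5
M: M0=0, M1=9/5, M2=0
seg 0: a=-2, c=M0/2=0, d=(M1−M0)/(6·3)=1/10, b=Δ0−h0·(2M0+M1)/6=-19/10
seg 1: a=-5, c=M1/2=9/10, d=(M2−M1)/(6·2)=-3/20, b=Δ1−h1·(2M1+M2)/6=4/5
t_q=9/4 → seg 0, τ=9/4; S=-2+-19/10·τ+0·τ²+1/10·τ³=-3287/640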